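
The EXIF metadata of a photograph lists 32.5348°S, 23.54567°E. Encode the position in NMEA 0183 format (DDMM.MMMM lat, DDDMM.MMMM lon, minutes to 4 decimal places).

φ: 32° + 0.534800 × 60 = 32° 32.088000′
Lon: fractional part 0.545670 → 32.740200 minutes

3232.0880,S / 02332.7402,E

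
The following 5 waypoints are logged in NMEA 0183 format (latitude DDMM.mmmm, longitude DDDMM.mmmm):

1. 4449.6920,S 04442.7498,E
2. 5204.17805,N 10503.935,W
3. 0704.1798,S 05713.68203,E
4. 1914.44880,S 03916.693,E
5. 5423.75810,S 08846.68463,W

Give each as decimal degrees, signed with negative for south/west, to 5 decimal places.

1. -44.82820, 44.71250
2. 52.06963, -105.06558
3. -7.06966, 57.22803
4. -19.24081, 39.27822
5. -54.39597, -88.77808

Point 1:
  Latitude: degrees = first 2 digits = 44, minutes = 49.692; 44 + 49.692/60 = 44.828200
  S ⇒ negate
  Longitude: degrees = first 3 digits = 44, minutes = 42.7498; 44 + 42.7498/60 = 44.712497
  E → positive
Point 2:
  φ: degrees = first 2 digits = 52, minutes = 4.17805; 52 + 4.17805/60 = 52.069634
  N ⇒ keep positive
  Longitude: split at 3 digits → 105° and 3.935′; 105 + 3.935/60 = 105.065583
  hemisphere W, so the sign is −
Point 3:
  Lat: split at 2 digits → 07° and 4.1798′; 7 + 4.1798/60 = 7.069663
  S ⇒ negate
  λ: split at 3 digits → 057° and 13.68203′; 57 + 13.68203/60 = 57.228034
  E ⇒ keep positive
Point 4:
  Latitude: split at 2 digits → 19° and 14.4488′; 19 + 14.4488/60 = 19.240813
  S → negative
  Longitude: degrees = first 3 digits = 39, minutes = 16.693; 39 + 16.693/60 = 39.278217
  E ⇒ keep positive
Point 5:
  Latitude: split at 2 digits → 54° and 23.7581′; 54 + 23.7581/60 = 54.395968
  S → negative
  λ: split at 3 digits → 088° and 46.68463′; 88 + 46.68463/60 = 88.778077
  W ⇒ negate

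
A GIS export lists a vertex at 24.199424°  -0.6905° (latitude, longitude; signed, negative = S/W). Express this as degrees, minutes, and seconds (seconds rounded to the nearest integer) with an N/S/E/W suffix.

24°11′58″ N, 0°41′26″ W

Lat: 0.199424° → 11.96544′; 0.96544 × 60 = 57.93″
Longitude is negative → W; |value| = 0.690500
Longitude: whole degrees 0; 41.43000′ → 41′ and 25.80″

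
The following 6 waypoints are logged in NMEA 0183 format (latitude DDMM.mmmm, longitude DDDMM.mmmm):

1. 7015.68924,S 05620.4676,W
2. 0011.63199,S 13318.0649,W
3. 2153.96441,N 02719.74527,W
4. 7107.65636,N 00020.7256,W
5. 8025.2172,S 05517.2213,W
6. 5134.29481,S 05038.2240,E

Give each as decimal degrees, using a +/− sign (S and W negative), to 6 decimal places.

1. -70.261487, -56.341127
2. -0.193867, -133.301082
3. 21.899407, -27.329088
4. 71.127606, -0.345427
5. -80.420287, -55.287022
6. -51.571580, 50.637067

Point 1:
  φ: degrees = first 2 digits = 70, minutes = 15.68924; 70 + 15.68924/60 = 70.2614873
  hemisphere S, so the sign is −
  Longitude: split at 3 digits → 056° and 20.4676′; 56 + 20.4676/60 = 56.3411267
  W → negative
Point 2:
  φ: split at 2 digits → 00° and 11.63199′; 0 + 11.63199/60 = 0.1938665
  S → negative
  Lon: split at 3 digits → 133° and 18.0649′; 133 + 18.0649/60 = 133.3010817
  W → negative
Point 3:
  Latitude: degrees = first 2 digits = 21, minutes = 53.96441; 21 + 53.96441/60 = 21.8994068
  N → positive
  Lon: degrees = first 3 digits = 27, minutes = 19.74527; 27 + 19.74527/60 = 27.3290878
  W → negative
Point 4:
  φ: degrees = first 2 digits = 71, minutes = 7.65636; 71 + 7.65636/60 = 71.1276060
  N ⇒ keep positive
  λ: degrees = first 3 digits = 0, minutes = 20.7256; 0 + 20.7256/60 = 0.3454267
  hemisphere W, so the sign is −
Point 5:
  φ: split at 2 digits → 80° and 25.2172′; 80 + 25.2172/60 = 80.4202867
  S ⇒ negate
  Longitude: split at 3 digits → 055° and 17.2213′; 55 + 17.2213/60 = 55.2870217
  hemisphere W, so the sign is −
Point 6:
  Lat: split at 2 digits → 51° and 34.29481′; 51 + 34.29481/60 = 51.5715802
  S → negative
  Longitude: split at 3 digits → 050° and 38.224′; 50 + 38.224/60 = 50.6370667
  E ⇒ keep positive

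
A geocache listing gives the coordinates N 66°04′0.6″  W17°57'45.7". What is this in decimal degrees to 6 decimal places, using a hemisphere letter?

Lat: 66° + 4/60 + 0.6/3600 = 66 + 0.066667 + 0.000167 = 66.0668333
λ: 17° + 57/60 + 45.7/3600 = 17 + 0.950000 + 0.012694 = 17.9626944

66.066833° N, 17.962694° W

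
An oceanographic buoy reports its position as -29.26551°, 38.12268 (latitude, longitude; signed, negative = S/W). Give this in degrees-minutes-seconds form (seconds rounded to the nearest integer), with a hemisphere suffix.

29°15′56″ S, 38°07′22″ E

Latitude is negative → S; |value| = 29.265510
Latitude: 0.265510° → 15.93060′; 0.93060 × 60 = 55.84″
λ: 0.122680° → 7.36080′; 0.36080 × 60 = 21.65″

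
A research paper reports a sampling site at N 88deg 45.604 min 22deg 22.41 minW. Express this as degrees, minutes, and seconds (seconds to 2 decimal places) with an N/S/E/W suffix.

88°45′36.24″ N, 22°22′24.60″ W

φ: 45.60400′ → 45′ and 0.60400 × 60 = 36.2400″
λ: fractional minutes 0.41000 × 60 = 24.6000″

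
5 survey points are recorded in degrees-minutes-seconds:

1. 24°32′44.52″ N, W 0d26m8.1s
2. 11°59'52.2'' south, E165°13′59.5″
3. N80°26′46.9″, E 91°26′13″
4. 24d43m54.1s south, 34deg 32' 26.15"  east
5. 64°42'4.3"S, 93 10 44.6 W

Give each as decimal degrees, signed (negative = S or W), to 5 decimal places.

Point 1:
  Latitude: 24 + 32/60 + 44.52/3600 = 24.545700
  N ⇒ keep positive
  λ: 26′ + 8.1″ = 26.13500′; 0 + 26.13500/60 = 0.435583
  W → negative
Point 2:
  Lat: 59′ + 52.2″ = 59.87000′; 11 + 59.87000/60 = 11.997833
  S ⇒ negate
  Longitude: 13′ + 59.5″ = 13.99167′; 165 + 13.99167/60 = 165.233194
  E → positive
Point 3:
  Latitude: 80 + 26/60 + 46.9/3600 = 80.446361
  N → positive
  Lon: 91° + 26/60 + 13/3600 = 91 + 0.433333 + 0.003611 = 91.436944
  E → positive
Point 4:
  Lat: 24° + 43/60 + 54.1/3600 = 24 + 0.716667 + 0.015028 = 24.731694
  S ⇒ negate
  λ: 32′ + 26.15″ = 32.43583′; 34 + 32.43583/60 = 34.540597
  E ⇒ keep positive
Point 5:
  Latitude: 64 + 42/60 + 4.3/3600 = 64.701194
  S ⇒ negate
  λ: 93° + 10/60 + 44.6/3600 = 93 + 0.166667 + 0.012389 = 93.179056
  W ⇒ negate

1. 24.54570, -0.43558
2. -11.99783, 165.23319
3. 80.44636, 91.43694
4. -24.73169, 34.54060
5. -64.70119, -93.17906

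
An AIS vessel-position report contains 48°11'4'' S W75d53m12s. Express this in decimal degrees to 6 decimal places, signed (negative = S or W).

φ: 11′ + 4″ = 11.06667′; 48 + 11.06667/60 = 48.1844444
S ⇒ negate
λ: 75 + 53/60 + 12/3600 = 75.8866667
W → negative

-48.184444, -75.886667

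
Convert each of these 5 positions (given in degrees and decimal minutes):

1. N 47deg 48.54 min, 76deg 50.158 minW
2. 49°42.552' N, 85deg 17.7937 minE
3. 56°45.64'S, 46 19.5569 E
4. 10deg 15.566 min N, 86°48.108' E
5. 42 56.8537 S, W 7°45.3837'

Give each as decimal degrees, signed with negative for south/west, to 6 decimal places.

Point 1:
  Latitude: 48.54′ = 0.809000°; total 47.8090000
  N ⇒ keep positive
  Longitude: 76 + 50.158/60 = 76.8359667
  W → negative
Point 2:
  Lat: 42.552′ = 0.709200°; total 49.7092000
  N → positive
  Lon: 17.7937′ = 0.296562°; total 85.2965617
  E → positive
Point 3:
  Lat: 56 + 45.64/60 = 56.7606667
  S ⇒ negate
  Lon: 19.5569′ = 0.325948°; total 46.3259483
  E ⇒ keep positive
Point 4:
  φ: 15.566′ = 0.259433°; total 10.2594333
  N → positive
  Longitude: 86 + 48.108/60 = 86.8018000
  E ⇒ keep positive
Point 5:
  φ: 56.8537′ = 0.947562°; total 42.9475617
  S ⇒ negate
  Longitude: 45.3837′ = 0.756395°; total 7.7563950
  W ⇒ negate

1. 47.809000, -76.835967
2. 49.709200, 85.296562
3. -56.760667, 46.325948
4. 10.259433, 86.801800
5. -42.947562, -7.756395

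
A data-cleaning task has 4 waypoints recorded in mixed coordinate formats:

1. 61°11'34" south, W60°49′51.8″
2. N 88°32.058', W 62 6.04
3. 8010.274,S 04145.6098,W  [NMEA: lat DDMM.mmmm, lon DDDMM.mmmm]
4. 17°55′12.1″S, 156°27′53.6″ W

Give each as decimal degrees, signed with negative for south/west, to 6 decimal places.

1. -61.192778, -60.831056
2. 88.534300, -62.100667
3. -80.171233, -41.760163
4. -17.920028, -156.464889

Point 1:
  Latitude: 11′ + 34″ = 11.56667′; 61 + 11.56667/60 = 61.1927778
  S → negative
  λ: 49′ + 51.8″ = 49.86333′; 60 + 49.86333/60 = 60.8310556
  W → negative
Point 2:
  Latitude: 88 + 32.058/60 = 88.5343000
  N ⇒ keep positive
  λ: 6.04′ = 0.100667°; total 62.1006667
  W → negative
Point 3:
  Lat: split at 2 digits → 80° and 10.274′; 80 + 10.274/60 = 80.1712333
  hemisphere S, so the sign is −
  Longitude: degrees = first 3 digits = 41, minutes = 45.6098; 41 + 45.6098/60 = 41.7601633
  hemisphere W, so the sign is −
Point 4:
  Latitude: 17° + 55/60 + 12.1/3600 = 17 + 0.916667 + 0.003361 = 17.9200278
  hemisphere S, so the sign is −
  λ: 156 + 27/60 + 53.6/3600 = 156.4648889
  W → negative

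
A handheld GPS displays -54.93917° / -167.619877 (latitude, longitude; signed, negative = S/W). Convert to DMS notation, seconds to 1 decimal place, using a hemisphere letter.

54°56′21.0″ S, 167°37′11.6″ W

Latitude is negative → S; |value| = 54.939170
Lat: 0.939170 × 60 = 56.35020′ → 56′, remainder × 60 = 21.012″
Longitude is negative → W; |value| = 167.619877
Longitude: 0.619877° → 37.19262′; 0.19262 × 60 = 11.557″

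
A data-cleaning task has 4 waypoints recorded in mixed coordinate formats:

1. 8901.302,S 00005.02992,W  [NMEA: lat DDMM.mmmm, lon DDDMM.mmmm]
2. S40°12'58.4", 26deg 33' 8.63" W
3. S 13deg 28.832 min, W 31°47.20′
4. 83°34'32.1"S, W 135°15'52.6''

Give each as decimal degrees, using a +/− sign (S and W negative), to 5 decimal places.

Point 1:
  φ: degrees = first 2 digits = 89, minutes = 1.302; 89 + 1.302/60 = 89.021700
  S → negative
  Longitude: split at 3 digits → 000° and 5.02992′; 0 + 5.02992/60 = 0.083832
  W → negative
Point 2:
  φ: 12′ + 58.4″ = 12.97333′; 40 + 12.97333/60 = 40.216222
  S ⇒ negate
  λ: 26° + 33/60 + 8.63/3600 = 26 + 0.550000 + 0.002397 = 26.552397
  W → negative
Point 3:
  φ: 28.832′ = 0.480533°; total 13.480533
  S ⇒ negate
  Longitude: 31 + 47.2/60 = 31.786667
  W ⇒ negate
Point 4:
  Latitude: 34′ + 32.1″ = 34.53500′; 83 + 34.53500/60 = 83.575583
  S → negative
  Longitude: 135° + 15/60 + 52.6/3600 = 135 + 0.250000 + 0.014611 = 135.264611
  hemisphere W, so the sign is −

1. -89.02170, -0.08383
2. -40.21622, -26.55240
3. -13.48053, -31.78667
4. -83.57558, -135.26461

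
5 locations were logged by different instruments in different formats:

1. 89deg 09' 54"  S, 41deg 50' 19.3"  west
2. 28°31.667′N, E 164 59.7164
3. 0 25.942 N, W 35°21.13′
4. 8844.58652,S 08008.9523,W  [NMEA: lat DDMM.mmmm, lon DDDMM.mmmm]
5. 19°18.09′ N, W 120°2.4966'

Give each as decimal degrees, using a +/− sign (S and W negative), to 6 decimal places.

1. -89.165000, -41.838694
2. 28.527783, 164.995273
3. 0.432367, -35.352167
4. -88.743109, -80.149205
5. 19.301500, -120.041610

Point 1:
  φ: 89 + 9/60 + 54/3600 = 89.1650000
  hemisphere S, so the sign is −
  λ: 41° + 50/60 + 19.3/3600 = 41 + 0.833333 + 0.005361 = 41.8386944
  W → negative
Point 2:
  Lat: 28 + 31.667/60 = 28.5277833
  N ⇒ keep positive
  λ: 164 + 59.7164/60 = 164.9952733
  E → positive
Point 3:
  Latitude: 0 + 25.942/60 = 0.4323667
  N → positive
  Lon: 35 + 21.13/60 = 35.3521667
  W ⇒ negate
Point 4:
  Latitude: degrees = first 2 digits = 88, minutes = 44.58652; 88 + 44.58652/60 = 88.7431087
  hemisphere S, so the sign is −
  λ: split at 3 digits → 080° and 8.9523′; 80 + 8.9523/60 = 80.1492050
  W ⇒ negate
Point 5:
  Lat: 18.09′ = 0.301500°; total 19.3015000
  N → positive
  Lon: 120 + 2.4966/60 = 120.0416100
  hemisphere W, so the sign is −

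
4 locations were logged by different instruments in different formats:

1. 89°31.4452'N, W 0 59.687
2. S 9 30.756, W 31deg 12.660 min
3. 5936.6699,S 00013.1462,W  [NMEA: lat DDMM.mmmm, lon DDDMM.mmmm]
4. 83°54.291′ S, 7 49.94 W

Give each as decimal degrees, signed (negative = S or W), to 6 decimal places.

1. 89.524087, -0.994783
2. -9.512600, -31.211000
3. -59.611165, -0.219103
4. -83.904850, -7.832333

Point 1:
  Lat: 31.4452′ = 0.524087°; total 89.5240867
  N → positive
  Lon: 59.687′ = 0.994783°; total 0.9947833
  hemisphere W, so the sign is −
Point 2:
  Latitude: 9 + 30.756/60 = 9.5126000
  S ⇒ negate
  Longitude: 12.66′ = 0.211000°; total 31.2110000
  W → negative
Point 3:
  φ: degrees = first 2 digits = 59, minutes = 36.6699; 59 + 36.6699/60 = 59.6111650
  S → negative
  Lon: split at 3 digits → 000° and 13.1462′; 0 + 13.1462/60 = 0.2191033
  W ⇒ negate
Point 4:
  Lat: 83 + 54.291/60 = 83.9048500
  S → negative
  Longitude: 49.94′ = 0.832333°; total 7.8323333
  W → negative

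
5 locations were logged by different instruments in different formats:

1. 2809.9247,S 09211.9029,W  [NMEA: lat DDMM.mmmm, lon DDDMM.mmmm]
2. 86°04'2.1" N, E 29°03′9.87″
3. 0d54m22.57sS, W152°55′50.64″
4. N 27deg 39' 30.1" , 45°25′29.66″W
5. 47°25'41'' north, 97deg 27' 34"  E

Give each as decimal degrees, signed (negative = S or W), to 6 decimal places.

1. -28.165412, -92.198382
2. 86.067250, 29.052742
3. -0.906269, -152.930733
4. 27.658361, -45.424906
5. 47.428056, 97.459444

Point 1:
  Lat: split at 2 digits → 28° and 9.9247′; 28 + 9.9247/60 = 28.1654117
  hemisphere S, so the sign is −
  λ: degrees = first 3 digits = 92, minutes = 11.9029; 92 + 11.9029/60 = 92.1983817
  W → negative
Point 2:
  Latitude: 86 + 4/60 + 2.1/3600 = 86.0672500
  N → positive
  λ: 29 + 3/60 + 9.87/3600 = 29.0527417
  E ⇒ keep positive
Point 3:
  φ: 0° + 54/60 + 22.57/3600 = 0 + 0.900000 + 0.006269 = 0.9062694
  S ⇒ negate
  λ: 55′ + 50.64″ = 55.84400′; 152 + 55.84400/60 = 152.9307333
  W → negative
Point 4:
  Lat: 27 + 39/60 + 30.1/3600 = 27.6583611
  N → positive
  λ: 25′ + 29.66″ = 25.49433′; 45 + 25.49433/60 = 45.4249056
  W ⇒ negate
Point 5:
  Lat: 47 + 25/60 + 41/3600 = 47.4280556
  N → positive
  λ: 97° + 27/60 + 34/3600 = 97 + 0.450000 + 0.009444 = 97.4594444
  E ⇒ keep positive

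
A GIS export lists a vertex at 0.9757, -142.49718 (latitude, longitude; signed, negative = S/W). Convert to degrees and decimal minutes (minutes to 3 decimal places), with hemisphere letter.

0° 58.542′ N, 142° 29.831′ W

Lat: fractional part 0.975700 → 58.54200 minutes
Longitude is negative → W; |value| = 142.497180
Longitude: minutes = (142.497180 − 142) × 60 = 29.83080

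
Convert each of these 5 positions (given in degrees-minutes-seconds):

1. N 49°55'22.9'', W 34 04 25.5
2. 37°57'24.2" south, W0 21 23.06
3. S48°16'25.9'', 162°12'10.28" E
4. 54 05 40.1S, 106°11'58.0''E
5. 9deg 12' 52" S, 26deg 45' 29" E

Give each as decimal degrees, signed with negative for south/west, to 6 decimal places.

1. 49.923028, -34.073750
2. -37.956722, -0.356406
3. -48.273861, 162.202856
4. -54.094472, 106.199444
5. -9.214444, 26.758056

Point 1:
  φ: 49° + 55/60 + 22.9/3600 = 49 + 0.916667 + 0.006361 = 49.9230278
  N ⇒ keep positive
  Longitude: 4′ + 25.5″ = 4.42500′; 34 + 4.42500/60 = 34.0737500
  hemisphere W, so the sign is −
Point 2:
  Latitude: 57′ + 24.2″ = 57.40333′; 37 + 57.40333/60 = 37.9567222
  hemisphere S, so the sign is −
  λ: 0 + 21/60 + 23.06/3600 = 0.3564056
  W → negative
Point 3:
  φ: 48 + 16/60 + 25.9/3600 = 48.2738611
  S → negative
  Lon: 162° + 12/60 + 10.28/3600 = 162 + 0.200000 + 0.002856 = 162.2028556
  E → positive
Point 4:
  Lat: 54 + 5/60 + 40.1/3600 = 54.0944722
  S → negative
  Longitude: 11′ + 58″ = 11.96667′; 106 + 11.96667/60 = 106.1994444
  E → positive
Point 5:
  φ: 9 + 12/60 + 52/3600 = 9.2144444
  hemisphere S, so the sign is −
  λ: 26 + 45/60 + 29/3600 = 26.7580556
  E ⇒ keep positive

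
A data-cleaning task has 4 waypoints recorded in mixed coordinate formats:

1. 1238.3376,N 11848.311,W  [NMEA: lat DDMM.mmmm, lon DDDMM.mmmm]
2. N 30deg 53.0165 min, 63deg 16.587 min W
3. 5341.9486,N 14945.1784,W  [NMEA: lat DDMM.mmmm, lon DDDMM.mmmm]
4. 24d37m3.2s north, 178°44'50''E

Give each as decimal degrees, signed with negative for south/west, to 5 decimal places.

1. 12.63896, -118.80518
2. 30.88361, -63.27645
3. 53.69914, -149.75297
4. 24.61756, 178.74722

Point 1:
  φ: split at 2 digits → 12° and 38.3376′; 12 + 38.3376/60 = 12.638960
  N → positive
  λ: degrees = first 3 digits = 118, minutes = 48.311; 118 + 48.311/60 = 118.805183
  W ⇒ negate
Point 2:
  φ: 53.0165′ = 0.883608°; total 30.883608
  N → positive
  Longitude: 16.587′ = 0.276450°; total 63.276450
  W ⇒ negate
Point 3:
  Lat: split at 2 digits → 53° and 41.9486′; 53 + 41.9486/60 = 53.699143
  N ⇒ keep positive
  λ: degrees = first 3 digits = 149, minutes = 45.1784; 149 + 45.1784/60 = 149.752973
  W ⇒ negate
Point 4:
  Latitude: 24 + 37/60 + 3.2/3600 = 24.617556
  N ⇒ keep positive
  Longitude: 178° + 44/60 + 50/3600 = 178 + 0.733333 + 0.013889 = 178.747222
  E → positive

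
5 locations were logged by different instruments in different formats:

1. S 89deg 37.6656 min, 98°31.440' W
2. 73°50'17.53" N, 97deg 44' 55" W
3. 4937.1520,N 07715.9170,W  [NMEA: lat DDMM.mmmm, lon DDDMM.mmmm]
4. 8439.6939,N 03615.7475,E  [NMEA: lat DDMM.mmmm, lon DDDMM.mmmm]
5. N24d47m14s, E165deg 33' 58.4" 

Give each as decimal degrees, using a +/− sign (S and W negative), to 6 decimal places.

1. -89.627760, -98.524000
2. 73.838203, -97.748611
3. 49.619200, -77.265283
4. 84.661565, 36.262458
5. 24.787222, 165.566222

Point 1:
  φ: 37.6656′ = 0.627760°; total 89.6277600
  hemisphere S, so the sign is −
  Longitude: 31.44′ = 0.524000°; total 98.5240000
  W ⇒ negate
Point 2:
  φ: 73 + 50/60 + 17.53/3600 = 73.8382028
  N ⇒ keep positive
  Longitude: 44′ + 55″ = 44.91667′; 97 + 44.91667/60 = 97.7486111
  hemisphere W, so the sign is −
Point 3:
  φ: degrees = first 2 digits = 49, minutes = 37.152; 49 + 37.152/60 = 49.6192000
  N ⇒ keep positive
  λ: degrees = first 3 digits = 77, minutes = 15.917; 77 + 15.917/60 = 77.2652833
  hemisphere W, so the sign is −
Point 4:
  Lat: degrees = first 2 digits = 84, minutes = 39.6939; 84 + 39.6939/60 = 84.6615650
  N ⇒ keep positive
  λ: split at 3 digits → 036° and 15.7475′; 36 + 15.7475/60 = 36.2624583
  E → positive
Point 5:
  Lat: 24° + 47/60 + 14/3600 = 24 + 0.783333 + 0.003889 = 24.7872222
  N ⇒ keep positive
  Lon: 165° + 33/60 + 58.4/3600 = 165 + 0.550000 + 0.016222 = 165.5662222
  E → positive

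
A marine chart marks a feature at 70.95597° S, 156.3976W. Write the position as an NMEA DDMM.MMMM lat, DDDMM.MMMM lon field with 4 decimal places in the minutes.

7057.3582,S / 15623.8560,W

Lat: 70° + 0.955970 × 60 = 70° 57.358200′
Lon: 156° + 0.397600 × 60 = 156° 23.856000′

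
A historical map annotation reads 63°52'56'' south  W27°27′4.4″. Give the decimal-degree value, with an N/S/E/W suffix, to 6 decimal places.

φ: 52′ + 56″ = 52.93333′; 63 + 52.93333/60 = 63.8822222
Longitude: 27′ + 4.4″ = 27.07333′; 27 + 27.07333/60 = 27.4512222

63.882222° S, 27.451222° W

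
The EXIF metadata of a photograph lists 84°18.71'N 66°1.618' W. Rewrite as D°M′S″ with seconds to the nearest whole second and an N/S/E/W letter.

84°18′43″ N, 66°01′37″ W

Lat: 18.71000′ → 18′ and 0.71000 × 60 = 42.60″
Longitude: 1.61800′ → 1′ and 0.61800 × 60 = 37.08″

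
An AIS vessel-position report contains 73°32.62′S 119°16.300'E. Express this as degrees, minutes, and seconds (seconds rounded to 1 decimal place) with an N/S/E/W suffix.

Lat: fractional minutes 0.62000 × 60 = 37.200″
Longitude: fractional minutes 0.30000 × 60 = 18.000″

73°32′37.2″ S, 119°16′18.0″ E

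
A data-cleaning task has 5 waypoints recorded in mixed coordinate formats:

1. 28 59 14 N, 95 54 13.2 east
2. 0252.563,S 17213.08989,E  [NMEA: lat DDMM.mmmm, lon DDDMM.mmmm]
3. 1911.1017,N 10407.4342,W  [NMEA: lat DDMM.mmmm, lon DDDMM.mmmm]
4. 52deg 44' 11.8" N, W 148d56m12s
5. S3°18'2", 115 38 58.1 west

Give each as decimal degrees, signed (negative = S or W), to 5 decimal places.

Point 1:
  φ: 28 + 59/60 + 14/3600 = 28.987222
  N → positive
  Lon: 54′ + 13.2″ = 54.22000′; 95 + 54.22000/60 = 95.903667
  E ⇒ keep positive
Point 2:
  Lat: degrees = first 2 digits = 2, minutes = 52.563; 2 + 52.563/60 = 2.876050
  S ⇒ negate
  Lon: split at 3 digits → 172° and 13.08989′; 172 + 13.08989/60 = 172.218165
  E ⇒ keep positive
Point 3:
  Latitude: split at 2 digits → 19° and 11.1017′; 19 + 11.1017/60 = 19.185028
  N → positive
  Lon: split at 3 digits → 104° and 7.4342′; 104 + 7.4342/60 = 104.123903
  hemisphere W, so the sign is −
Point 4:
  Latitude: 52 + 44/60 + 11.8/3600 = 52.736611
  N → positive
  Longitude: 56′ + 12″ = 56.20000′; 148 + 56.20000/60 = 148.936667
  hemisphere W, so the sign is −
Point 5:
  Latitude: 3° + 18/60 + 2/3600 = 3 + 0.300000 + 0.000556 = 3.300556
  hemisphere S, so the sign is −
  Lon: 115° + 38/60 + 58.1/3600 = 115 + 0.633333 + 0.016139 = 115.649472
  W ⇒ negate

1. 28.98722, 95.90367
2. -2.87605, 172.21816
3. 19.18503, -104.12390
4. 52.73661, -148.93667
5. -3.30056, -115.64947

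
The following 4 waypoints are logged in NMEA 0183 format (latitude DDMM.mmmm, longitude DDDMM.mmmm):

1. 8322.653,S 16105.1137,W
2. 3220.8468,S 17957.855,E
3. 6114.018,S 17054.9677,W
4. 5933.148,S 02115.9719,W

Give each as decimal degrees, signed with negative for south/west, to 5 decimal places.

Point 1:
  Lat: split at 2 digits → 83° and 22.653′; 83 + 22.653/60 = 83.377550
  S ⇒ negate
  λ: degrees = first 3 digits = 161, minutes = 5.1137; 161 + 5.1137/60 = 161.085228
  W → negative
Point 2:
  Lat: degrees = first 2 digits = 32, minutes = 20.8468; 32 + 20.8468/60 = 32.347447
  S → negative
  Lon: split at 3 digits → 179° and 57.855′; 179 + 57.855/60 = 179.964250
  E ⇒ keep positive
Point 3:
  φ: degrees = first 2 digits = 61, minutes = 14.018; 61 + 14.018/60 = 61.233633
  hemisphere S, so the sign is −
  Lon: split at 3 digits → 170° and 54.9677′; 170 + 54.9677/60 = 170.916128
  W → negative
Point 4:
  Latitude: degrees = first 2 digits = 59, minutes = 33.148; 59 + 33.148/60 = 59.552467
  hemisphere S, so the sign is −
  Lon: split at 3 digits → 021° and 15.9719′; 21 + 15.9719/60 = 21.266198
  W ⇒ negate

1. -83.37755, -161.08523
2. -32.34745, 179.96425
3. -61.23363, -170.91613
4. -59.55247, -21.26620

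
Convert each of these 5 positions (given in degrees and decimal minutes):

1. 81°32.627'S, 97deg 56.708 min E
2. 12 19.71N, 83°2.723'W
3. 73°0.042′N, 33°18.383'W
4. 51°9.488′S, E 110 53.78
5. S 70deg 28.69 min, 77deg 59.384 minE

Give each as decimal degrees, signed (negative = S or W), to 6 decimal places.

1. -81.543783, 97.945133
2. 12.328500, -83.045383
3. 73.000700, -33.306383
4. -51.158133, 110.896333
5. -70.478167, 77.989733

Point 1:
  φ: 81 + 32.627/60 = 81.5437833
  S ⇒ negate
  Lon: 56.708′ = 0.945133°; total 97.9451333
  E ⇒ keep positive
Point 2:
  Latitude: 12 + 19.71/60 = 12.3285000
  N ⇒ keep positive
  Longitude: 2.723′ = 0.045383°; total 83.0453833
  W ⇒ negate
Point 3:
  φ: 0.042′ = 0.000700°; total 73.0007000
  N → positive
  Lon: 33 + 18.383/60 = 33.3063833
  W ⇒ negate
Point 4:
  φ: 51 + 9.488/60 = 51.1581333
  S ⇒ negate
  λ: 53.78′ = 0.896333°; total 110.8963333
  E ⇒ keep positive
Point 5:
  φ: 70 + 28.69/60 = 70.4781667
  S ⇒ negate
  Longitude: 59.384′ = 0.989733°; total 77.9897333
  E → positive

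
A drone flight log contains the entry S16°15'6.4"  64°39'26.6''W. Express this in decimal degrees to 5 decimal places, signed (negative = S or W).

Latitude: 16 + 15/60 + 6.4/3600 = 16.251778
S → negative
λ: 64 + 39/60 + 26.6/3600 = 64.657389
hemisphere W, so the sign is −

-16.25178, -64.65739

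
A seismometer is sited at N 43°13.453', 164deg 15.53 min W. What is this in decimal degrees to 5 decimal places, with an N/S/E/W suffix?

43.22422° N, 164.25883° W

Lat: 13.453′ = 0.224217°; total 43.224217
λ: 164 + 15.53/60 = 164.258833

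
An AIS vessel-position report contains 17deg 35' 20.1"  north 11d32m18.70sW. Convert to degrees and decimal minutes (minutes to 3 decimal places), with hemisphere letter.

17° 35.335′ N, 11° 32.312′ W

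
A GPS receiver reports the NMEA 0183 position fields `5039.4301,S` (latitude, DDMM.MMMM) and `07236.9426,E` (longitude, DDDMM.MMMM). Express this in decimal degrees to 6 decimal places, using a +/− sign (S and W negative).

-50.657168, 72.615710

φ: split at 2 digits → 50° and 39.4301′; 50 + 39.4301/60 = 50.6571683
hemisphere S, so the sign is −
λ: split at 3 digits → 072° and 36.9426′; 72 + 36.9426/60 = 72.6157100
E → positive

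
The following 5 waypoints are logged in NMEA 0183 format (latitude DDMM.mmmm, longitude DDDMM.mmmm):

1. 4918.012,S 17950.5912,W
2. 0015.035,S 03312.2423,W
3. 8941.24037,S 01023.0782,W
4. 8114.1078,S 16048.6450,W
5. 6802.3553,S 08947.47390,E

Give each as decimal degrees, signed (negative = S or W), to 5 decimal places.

Point 1:
  φ: degrees = first 2 digits = 49, minutes = 18.012; 49 + 18.012/60 = 49.300200
  S → negative
  λ: degrees = first 3 digits = 179, minutes = 50.5912; 179 + 50.5912/60 = 179.843187
  W → negative
Point 2:
  Latitude: degrees = first 2 digits = 0, minutes = 15.035; 0 + 15.035/60 = 0.250583
  S → negative
  Lon: degrees = first 3 digits = 33, minutes = 12.2423; 33 + 12.2423/60 = 33.204038
  hemisphere W, so the sign is −
Point 3:
  Lat: split at 2 digits → 89° and 41.24037′; 89 + 41.24037/60 = 89.687340
  hemisphere S, so the sign is −
  Longitude: degrees = first 3 digits = 10, minutes = 23.0782; 10 + 23.0782/60 = 10.384637
  hemisphere W, so the sign is −
Point 4:
  φ: split at 2 digits → 81° and 14.1078′; 81 + 14.1078/60 = 81.235130
  hemisphere S, so the sign is −
  Lon: split at 3 digits → 160° and 48.645′; 160 + 48.645/60 = 160.810750
  hemisphere W, so the sign is −
Point 5:
  Lat: split at 2 digits → 68° and 2.3553′; 68 + 2.3553/60 = 68.039255
  S → negative
  Longitude: degrees = first 3 digits = 89, minutes = 47.4739; 89 + 47.4739/60 = 89.791232
  E ⇒ keep positive

1. -49.30020, -179.84319
2. -0.25058, -33.20404
3. -89.68734, -10.38464
4. -81.23513, -160.81075
5. -68.03926, 89.79123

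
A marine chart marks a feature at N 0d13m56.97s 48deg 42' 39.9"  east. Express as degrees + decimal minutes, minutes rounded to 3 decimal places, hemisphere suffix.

0° 13.950′ N, 48° 42.665′ E

Lat: 13 + 56.97/60 = 13.94950′
Longitude: 42 + 39.9/60 = 42.66500′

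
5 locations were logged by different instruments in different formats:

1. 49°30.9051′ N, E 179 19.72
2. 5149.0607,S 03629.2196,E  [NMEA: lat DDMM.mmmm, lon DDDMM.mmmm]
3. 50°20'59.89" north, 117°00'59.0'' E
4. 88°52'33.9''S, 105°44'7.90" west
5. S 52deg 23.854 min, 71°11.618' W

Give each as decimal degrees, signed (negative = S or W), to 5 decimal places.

Point 1:
  Latitude: 30.9051′ = 0.515085°; total 49.515085
  N → positive
  Lon: 179 + 19.72/60 = 179.328667
  E ⇒ keep positive
Point 2:
  Latitude: split at 2 digits → 51° and 49.0607′; 51 + 49.0607/60 = 51.817678
  S → negative
  Lon: degrees = first 3 digits = 36, minutes = 29.2196; 36 + 29.2196/60 = 36.486993
  E ⇒ keep positive
Point 3:
  Latitude: 50 + 20/60 + 59.89/3600 = 50.349969
  N ⇒ keep positive
  λ: 117° + 0/60 + 59/3600 = 117 + 0.000000 + 0.016389 = 117.016389
  E → positive
Point 4:
  Lat: 88 + 52/60 + 33.9/3600 = 88.876083
  S → negative
  Longitude: 105° + 44/60 + 7.9/3600 = 105 + 0.733333 + 0.002194 = 105.735528
  W → negative
Point 5:
  Lat: 52 + 23.854/60 = 52.397567
  S ⇒ negate
  Longitude: 11.618′ = 0.193633°; total 71.193633
  W ⇒ negate

1. 49.51509, 179.32867
2. -51.81768, 36.48699
3. 50.34997, 117.01639
4. -88.87608, -105.73553
5. -52.39757, -71.19363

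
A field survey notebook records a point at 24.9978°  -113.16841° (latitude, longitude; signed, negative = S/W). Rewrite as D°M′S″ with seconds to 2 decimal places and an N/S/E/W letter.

24°59′52.08″ N, 113°10′6.28″ W

Latitude: 0.997800° → 59.86800′; 0.86800 × 60 = 52.0800″
Longitude is negative → W; |value| = 113.168410
Longitude: 0.168410° → 10.10460′; 0.10460 × 60 = 6.2760″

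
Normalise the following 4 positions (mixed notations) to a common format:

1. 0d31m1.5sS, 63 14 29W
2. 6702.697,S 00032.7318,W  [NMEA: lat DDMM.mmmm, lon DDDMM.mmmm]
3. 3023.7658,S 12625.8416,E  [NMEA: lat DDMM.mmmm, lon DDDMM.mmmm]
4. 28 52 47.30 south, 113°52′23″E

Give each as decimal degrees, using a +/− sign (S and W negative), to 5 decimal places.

1. -0.51708, -63.24139
2. -67.04495, -0.54553
3. -30.39610, 126.43069
4. -28.87981, 113.87306

Point 1:
  Latitude: 0° + 31/60 + 1.5/3600 = 0 + 0.516667 + 0.000417 = 0.517083
  hemisphere S, so the sign is −
  Longitude: 63 + 14/60 + 29/3600 = 63.241389
  hemisphere W, so the sign is −
Point 2:
  Latitude: split at 2 digits → 67° and 2.697′; 67 + 2.697/60 = 67.044950
  hemisphere S, so the sign is −
  λ: split at 3 digits → 000° and 32.7318′; 0 + 32.7318/60 = 0.545530
  W → negative
Point 3:
  Latitude: degrees = first 2 digits = 30, minutes = 23.7658; 30 + 23.7658/60 = 30.396097
  S → negative
  Lon: split at 3 digits → 126° and 25.8416′; 126 + 25.8416/60 = 126.430693
  E → positive
Point 4:
  Lat: 28 + 52/60 + 47.3/3600 = 28.879806
  hemisphere S, so the sign is −
  Longitude: 52′ + 23″ = 52.38333′; 113 + 52.38333/60 = 113.873056
  E → positive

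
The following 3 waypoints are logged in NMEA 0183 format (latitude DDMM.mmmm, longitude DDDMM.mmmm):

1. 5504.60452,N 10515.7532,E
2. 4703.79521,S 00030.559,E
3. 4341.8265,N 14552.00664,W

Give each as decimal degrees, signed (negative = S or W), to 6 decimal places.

1. 55.076742, 105.262553
2. -47.063254, 0.509317
3. 43.697108, -145.866777

Point 1:
  Lat: degrees = first 2 digits = 55, minutes = 4.60452; 55 + 4.60452/60 = 55.0767420
  N ⇒ keep positive
  Lon: degrees = first 3 digits = 105, minutes = 15.7532; 105 + 15.7532/60 = 105.2625533
  E → positive
Point 2:
  Latitude: degrees = first 2 digits = 47, minutes = 3.79521; 47 + 3.79521/60 = 47.0632535
  S → negative
  Lon: degrees = first 3 digits = 0, minutes = 30.559; 0 + 30.559/60 = 0.5093167
  E → positive
Point 3:
  φ: split at 2 digits → 43° and 41.8265′; 43 + 41.8265/60 = 43.6971083
  N ⇒ keep positive
  Lon: split at 3 digits → 145° and 52.00664′; 145 + 52.00664/60 = 145.8667773
  hemisphere W, so the sign is −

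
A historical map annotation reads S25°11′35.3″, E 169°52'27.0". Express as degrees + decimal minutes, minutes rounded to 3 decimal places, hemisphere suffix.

25° 11.588′ S, 169° 52.450′ E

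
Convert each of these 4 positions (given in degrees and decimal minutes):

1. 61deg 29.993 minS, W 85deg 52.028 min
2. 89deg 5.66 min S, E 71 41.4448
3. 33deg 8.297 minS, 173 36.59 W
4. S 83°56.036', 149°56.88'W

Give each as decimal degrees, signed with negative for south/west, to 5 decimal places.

1. -61.49988, -85.86713
2. -89.09433, 71.69075
3. -33.13828, -173.60983
4. -83.93393, -149.94800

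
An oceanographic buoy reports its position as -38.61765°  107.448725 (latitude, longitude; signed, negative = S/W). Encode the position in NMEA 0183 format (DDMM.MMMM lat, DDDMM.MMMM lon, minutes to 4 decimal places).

3837.0590,S / 10726.9235,E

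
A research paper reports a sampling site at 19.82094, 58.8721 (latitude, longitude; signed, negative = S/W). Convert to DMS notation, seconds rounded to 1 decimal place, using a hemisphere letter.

19°49′15.4″ N, 58°52′19.6″ E

Lat: 0.820940 × 60 = 49.25640′ → 49′, remainder × 60 = 15.384″
Lon: 0.872100 × 60 = 52.32600′ → 52′, remainder × 60 = 19.560″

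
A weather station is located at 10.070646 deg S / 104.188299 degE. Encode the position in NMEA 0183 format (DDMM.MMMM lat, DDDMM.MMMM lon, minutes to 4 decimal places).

1004.2388,S / 10411.2979,E

Latitude: fractional part 0.070646 → 4.238760 minutes
Longitude: 104° + 0.188299 × 60 = 104° 11.297940′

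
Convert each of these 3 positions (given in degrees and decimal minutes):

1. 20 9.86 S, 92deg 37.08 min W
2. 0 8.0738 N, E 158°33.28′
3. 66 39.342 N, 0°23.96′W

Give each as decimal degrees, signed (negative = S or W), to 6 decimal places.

Point 1:
  φ: 20 + 9.86/60 = 20.1643333
  S ⇒ negate
  Lon: 37.08′ = 0.618000°; total 92.6180000
  hemisphere W, so the sign is −
Point 2:
  Latitude: 8.0738′ = 0.134563°; total 0.1345633
  N → positive
  Longitude: 158 + 33.28/60 = 158.5546667
  E → positive
Point 3:
  Latitude: 39.342′ = 0.655700°; total 66.6557000
  N → positive
  Lon: 23.96′ = 0.399333°; total 0.3993333
  W → negative

1. -20.164333, -92.618000
2. 0.134563, 158.554667
3. 66.655700, -0.399333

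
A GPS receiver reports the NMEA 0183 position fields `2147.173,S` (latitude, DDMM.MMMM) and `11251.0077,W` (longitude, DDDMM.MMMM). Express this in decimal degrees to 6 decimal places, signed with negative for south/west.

-21.786217, -112.850128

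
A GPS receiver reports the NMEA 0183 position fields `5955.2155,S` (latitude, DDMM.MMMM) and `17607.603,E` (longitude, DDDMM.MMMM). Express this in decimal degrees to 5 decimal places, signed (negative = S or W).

-59.92026, 176.12672

φ: degrees = first 2 digits = 59, minutes = 55.2155; 59 + 55.2155/60 = 59.920258
S → negative
Lon: split at 3 digits → 176° and 7.603′; 176 + 7.603/60 = 176.126717
E ⇒ keep positive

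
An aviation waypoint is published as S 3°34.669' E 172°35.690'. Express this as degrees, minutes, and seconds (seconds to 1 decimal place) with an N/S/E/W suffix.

3°34′40.1″ S, 172°35′41.4″ E

Latitude: fractional minutes 0.66900 × 60 = 40.140″
Lon: 35.69000′ → 35′ and 0.69000 × 60 = 41.400″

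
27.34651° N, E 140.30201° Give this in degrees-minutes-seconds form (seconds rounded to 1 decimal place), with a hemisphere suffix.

Lat: whole degrees 27; 20.79060′ → 20′ and 47.436″
λ: 0.302010 × 60 = 18.12060′ → 18′, remainder × 60 = 7.236″

27°20′47.4″ N, 140°18′7.2″ E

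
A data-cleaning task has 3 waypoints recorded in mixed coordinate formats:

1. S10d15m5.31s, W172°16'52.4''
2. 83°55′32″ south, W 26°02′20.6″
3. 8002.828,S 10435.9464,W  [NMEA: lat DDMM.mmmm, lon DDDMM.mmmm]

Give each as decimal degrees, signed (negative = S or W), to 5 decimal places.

Point 1:
  Lat: 10° + 15/60 + 5.31/3600 = 10 + 0.250000 + 0.001475 = 10.251475
  S ⇒ negate
  λ: 16′ + 52.4″ = 16.87333′; 172 + 16.87333/60 = 172.281222
  hemisphere W, so the sign is −
Point 2:
  Lat: 83 + 55/60 + 32/3600 = 83.925556
  S ⇒ negate
  λ: 26 + 2/60 + 20.6/3600 = 26.039056
  hemisphere W, so the sign is −
Point 3:
  φ: degrees = first 2 digits = 80, minutes = 2.828; 80 + 2.828/60 = 80.047133
  S ⇒ negate
  λ: degrees = first 3 digits = 104, minutes = 35.9464; 104 + 35.9464/60 = 104.599107
  W → negative

1. -10.25148, -172.28122
2. -83.92556, -26.03906
3. -80.04713, -104.59911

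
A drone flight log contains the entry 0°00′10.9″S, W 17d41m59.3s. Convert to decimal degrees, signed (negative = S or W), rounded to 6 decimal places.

-0.003028, -17.699806

Lat: 0 + 0/60 + 10.9/3600 = 0.0030278
S ⇒ negate
Lon: 17 + 41/60 + 59.3/3600 = 17.6998056
W ⇒ negate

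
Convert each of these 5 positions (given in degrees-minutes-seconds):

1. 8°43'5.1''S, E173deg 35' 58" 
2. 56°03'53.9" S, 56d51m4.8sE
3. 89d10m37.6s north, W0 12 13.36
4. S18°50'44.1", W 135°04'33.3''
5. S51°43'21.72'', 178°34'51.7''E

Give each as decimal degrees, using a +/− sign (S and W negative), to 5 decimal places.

Point 1:
  Lat: 8 + 43/60 + 5.1/3600 = 8.718083
  S → negative
  λ: 35′ + 58″ = 35.96667′; 173 + 35.96667/60 = 173.599444
  E ⇒ keep positive
Point 2:
  Latitude: 56 + 3/60 + 53.9/3600 = 56.064972
  S ⇒ negate
  Longitude: 56° + 51/60 + 4.8/3600 = 56 + 0.850000 + 0.001333 = 56.851333
  E → positive
Point 3:
  Latitude: 10′ + 37.6″ = 10.62667′; 89 + 10.62667/60 = 89.177111
  N ⇒ keep positive
  λ: 0 + 12/60 + 13.36/3600 = 0.203711
  hemisphere W, so the sign is −
Point 4:
  φ: 50′ + 44.1″ = 50.73500′; 18 + 50.73500/60 = 18.845583
  S → negative
  Lon: 4′ + 33.3″ = 4.55500′; 135 + 4.55500/60 = 135.075917
  hemisphere W, so the sign is −
Point 5:
  Latitude: 43′ + 21.72″ = 43.36200′; 51 + 43.36200/60 = 51.722700
  S → negative
  Longitude: 178° + 34/60 + 51.7/3600 = 178 + 0.566667 + 0.014361 = 178.581028
  E ⇒ keep positive

1. -8.71808, 173.59944
2. -56.06497, 56.85133
3. 89.17711, -0.20371
4. -18.84558, -135.07592
5. -51.72270, 178.58103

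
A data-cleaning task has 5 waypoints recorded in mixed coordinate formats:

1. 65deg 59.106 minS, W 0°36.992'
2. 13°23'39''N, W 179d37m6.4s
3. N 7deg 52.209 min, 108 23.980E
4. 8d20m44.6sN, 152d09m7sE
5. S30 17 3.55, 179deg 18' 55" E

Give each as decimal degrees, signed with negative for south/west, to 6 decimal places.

1. -65.985100, -0.616533
2. 13.394167, -179.618444
3. 7.870150, 108.399667
4. 8.345722, 152.151944
5. -30.284319, 179.315278

Point 1:
  Latitude: 65 + 59.106/60 = 65.9851000
  S → negative
  λ: 0 + 36.992/60 = 0.6165333
  W ⇒ negate
Point 2:
  Lat: 13° + 23/60 + 39/3600 = 13 + 0.383333 + 0.010833 = 13.3941667
  N ⇒ keep positive
  Longitude: 37′ + 6.4″ = 37.10667′; 179 + 37.10667/60 = 179.6184444
  hemisphere W, so the sign is −
Point 3:
  Lat: 7 + 52.209/60 = 7.8701500
  N ⇒ keep positive
  λ: 23.98′ = 0.399667°; total 108.3996667
  E ⇒ keep positive
Point 4:
  φ: 8° + 20/60 + 44.6/3600 = 8 + 0.333333 + 0.012389 = 8.3457222
  N → positive
  Lon: 9′ + 7″ = 9.11667′; 152 + 9.11667/60 = 152.1519444
  E → positive
Point 5:
  φ: 30 + 17/60 + 3.55/3600 = 30.2843194
  S → negative
  Lon: 179 + 18/60 + 55/3600 = 179.3152778
  E ⇒ keep positive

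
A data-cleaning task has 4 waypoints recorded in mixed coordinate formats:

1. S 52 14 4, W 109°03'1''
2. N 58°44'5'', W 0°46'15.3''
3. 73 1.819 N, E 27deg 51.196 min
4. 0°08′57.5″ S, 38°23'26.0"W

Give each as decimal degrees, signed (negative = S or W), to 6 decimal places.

Point 1:
  Lat: 52° + 14/60 + 4/3600 = 52 + 0.233333 + 0.001111 = 52.2344444
  S → negative
  Lon: 109° + 3/60 + 1/3600 = 109 + 0.050000 + 0.000278 = 109.0502778
  hemisphere W, so the sign is −
Point 2:
  φ: 58° + 44/60 + 5/3600 = 58 + 0.733333 + 0.001389 = 58.7347222
  N ⇒ keep positive
  Longitude: 0 + 46/60 + 15.3/3600 = 0.7709167
  hemisphere W, so the sign is −
Point 3:
  φ: 73 + 1.819/60 = 73.0303167
  N → positive
  λ: 27 + 51.196/60 = 27.8532667
  E ⇒ keep positive
Point 4:
  φ: 0 + 8/60 + 57.5/3600 = 0.1493056
  S ⇒ negate
  Longitude: 38° + 23/60 + 26/3600 = 38 + 0.383333 + 0.007222 = 38.3905556
  hemisphere W, so the sign is −

1. -52.234444, -109.050278
2. 58.734722, -0.770917
3. 73.030317, 27.853267
4. -0.149306, -38.390556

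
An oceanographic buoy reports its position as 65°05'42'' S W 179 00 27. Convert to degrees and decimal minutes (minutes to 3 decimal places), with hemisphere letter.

Latitude: seconds/60 = 0.70000; minutes = 5 + 0.70000 = 5.70000
λ: seconds/60 = 0.45000; minutes = 0 + 0.45000 = 0.45000

65° 5.700′ S, 179° 0.450′ W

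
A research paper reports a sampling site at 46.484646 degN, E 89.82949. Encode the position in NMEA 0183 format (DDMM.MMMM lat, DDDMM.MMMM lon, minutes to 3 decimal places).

4629.079,N / 08949.769,E

Latitude: fractional part 0.484646 → 29.07876 minutes
Lon: 89° + 0.829490 × 60 = 89° 49.76940′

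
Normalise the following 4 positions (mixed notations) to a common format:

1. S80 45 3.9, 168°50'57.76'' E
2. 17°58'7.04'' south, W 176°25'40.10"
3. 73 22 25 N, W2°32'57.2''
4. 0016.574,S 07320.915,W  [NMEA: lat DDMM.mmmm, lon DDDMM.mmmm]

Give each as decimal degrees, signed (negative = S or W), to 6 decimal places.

1. -80.751083, 168.849378
2. -17.968622, -176.427806
3. 73.373611, -2.549222
4. -0.276233, -73.348583

Point 1:
  φ: 80 + 45/60 + 3.9/3600 = 80.7510833
  S → negative
  Longitude: 50′ + 57.76″ = 50.96267′; 168 + 50.96267/60 = 168.8493778
  E → positive
Point 2:
  Latitude: 17° + 58/60 + 7.04/3600 = 17 + 0.966667 + 0.001956 = 17.9686222
  hemisphere S, so the sign is −
  λ: 176° + 25/60 + 40.1/3600 = 176 + 0.416667 + 0.011139 = 176.4278056
  hemisphere W, so the sign is −
Point 3:
  φ: 22′ + 25″ = 22.41667′; 73 + 22.41667/60 = 73.3736111
  N → positive
  Longitude: 32′ + 57.2″ = 32.95333′; 2 + 32.95333/60 = 2.5492222
  W ⇒ negate
Point 4:
  φ: split at 2 digits → 00° and 16.574′; 0 + 16.574/60 = 0.2762333
  S → negative
  λ: split at 3 digits → 073° and 20.915′; 73 + 20.915/60 = 73.3485833
  W → negative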